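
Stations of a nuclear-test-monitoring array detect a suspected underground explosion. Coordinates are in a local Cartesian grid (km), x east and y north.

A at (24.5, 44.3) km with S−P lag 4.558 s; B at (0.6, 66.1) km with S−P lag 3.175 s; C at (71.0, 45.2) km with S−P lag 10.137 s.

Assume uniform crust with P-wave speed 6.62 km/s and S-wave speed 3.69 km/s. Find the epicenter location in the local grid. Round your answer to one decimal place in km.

Distance from S−P lag: d = Δt · v_P v_S / (v_P − v_S) = Δt · (6.62·3.69)/(6.62−3.69) ≈ 8.3371·Δt.
So d_A = 38.00, d_B = 26.47, d_C = 84.51 km.
Circle about each station: (x − 24.5)² + (y − 44.3)² = 38.00²; (x − 0.6)² + (y − 66.1)² = 26.47²; (x − 71.0)² + (y − 45.2)² = 84.51².
Subtracting the A equation from the B and C equations removes the quadratic terms:
-47.8 x + 43.6 y = 2550.17
93.0 x + 1.8 y = -1176.64
Solving the 2×2 system: x ≈ -13.5, y ≈ 43.7 km.

x ≈ -13.5 km, y ≈ 43.7 km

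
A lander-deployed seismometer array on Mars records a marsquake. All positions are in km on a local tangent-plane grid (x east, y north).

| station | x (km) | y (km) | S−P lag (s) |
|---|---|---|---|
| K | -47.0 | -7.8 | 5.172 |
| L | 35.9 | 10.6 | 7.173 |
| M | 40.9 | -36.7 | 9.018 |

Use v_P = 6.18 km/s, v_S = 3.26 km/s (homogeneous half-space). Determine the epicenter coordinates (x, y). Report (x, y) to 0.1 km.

x ≈ -11.6 km, y ≈ -3.3 km

Distance from S−P lag: d = Δt · v_P v_S / (v_P − v_S) = Δt · (6.18·3.26)/(6.18−3.26) ≈ 6.8996·Δt.
So d_K = 35.68, d_L = 49.49, d_M = 62.22 km.
Circle about each station: (x + 47.0)² + (y + 7.8)² = 35.68²; (x − 35.9)² + (y − 10.6)² = 49.49²; (x − 40.9)² + (y + 36.7)² = 62.22².
Subtracting the K equation from the L and M equations removes the quadratic terms:
165.8 x + 36.8 y = -2044.87
175.8 x − 57.8 y = -1848.41
Solving the 2×2 system: x ≈ -11.6, y ≈ -3.3 km.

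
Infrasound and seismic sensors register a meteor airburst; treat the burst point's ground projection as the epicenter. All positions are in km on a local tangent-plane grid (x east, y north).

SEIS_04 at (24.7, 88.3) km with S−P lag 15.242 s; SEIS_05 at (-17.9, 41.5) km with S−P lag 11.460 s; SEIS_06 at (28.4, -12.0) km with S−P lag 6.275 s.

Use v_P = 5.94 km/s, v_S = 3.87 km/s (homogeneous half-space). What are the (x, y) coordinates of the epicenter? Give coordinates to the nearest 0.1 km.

(17.3, -80.8)

Distance from S−P lag: d = Δt · v_P v_S / (v_P − v_S) = Δt · (5.94·3.87)/(5.94−3.87) ≈ 11.1052·Δt.
So d_SEIS_04 = 169.27, d_SEIS_05 = 127.27, d_SEIS_06 = 69.69 km.
Circle about each station: (x − 24.7)² + (y − 88.3)² = 169.27²; (x + 17.9)² + (y − 41.5)² = 127.27²; (x − 28.4)² + (y + 12.0)² = 69.69².
Subtracting pairs of circle equations eliminates x²+y² and gives linear equations (the radical axes):
-85.2 x − 93.6 y = 6090.36
7.4 x − 200.6 y = 16339.22
Solving the 2×2 system: x ≈ 17.3, y ≈ -80.8 km.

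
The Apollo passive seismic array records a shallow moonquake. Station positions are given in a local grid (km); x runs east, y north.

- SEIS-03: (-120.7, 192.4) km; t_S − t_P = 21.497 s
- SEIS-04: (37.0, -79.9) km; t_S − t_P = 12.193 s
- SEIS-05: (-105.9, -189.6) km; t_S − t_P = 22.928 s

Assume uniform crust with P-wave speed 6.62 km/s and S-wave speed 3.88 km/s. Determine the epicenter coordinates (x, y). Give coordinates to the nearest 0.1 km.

-31.1 km east, 11.9 km north

Distance from S−P lag: d = Δt · v_P v_S / (v_P − v_S) = Δt · (6.62·3.88)/(6.62−3.88) ≈ 9.3743·Δt.
So d_SEIS-03 = 201.52, d_SEIS-04 = 114.30, d_SEIS-05 = 214.93 km.
Circle about each station: (x + 120.7)² + (y − 192.4)² = 201.52²; (x − 37.0)² + (y + 79.9)² = 114.30²; (x + 105.9)² + (y + 189.6)² = 214.93².
Subtracting pairs of circle equations eliminates x²+y² and gives linear equations (the radical axes):
315.4 x − 544.6 y = -16287.42
29.6 x − 764.0 y = -10007.87
Solving the 2×2 system: x ≈ -31.1, y ≈ 11.9 km.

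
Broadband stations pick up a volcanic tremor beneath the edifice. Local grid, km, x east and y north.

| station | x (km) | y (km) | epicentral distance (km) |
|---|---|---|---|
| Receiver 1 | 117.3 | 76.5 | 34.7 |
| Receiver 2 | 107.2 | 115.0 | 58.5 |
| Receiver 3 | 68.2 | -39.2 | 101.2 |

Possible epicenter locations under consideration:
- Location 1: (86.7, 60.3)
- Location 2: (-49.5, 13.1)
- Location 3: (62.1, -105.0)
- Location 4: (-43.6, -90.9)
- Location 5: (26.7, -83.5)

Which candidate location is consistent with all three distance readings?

For each candidate, compare |candidate − station| to the reported distance:
Location 1: residuals Receiver 1 0.1, Receiver 2 0.1, Receiver 3 0.0 → max 0.1 km
Location 2: residuals Receiver 1 143.7, Receiver 2 128.4, Receiver 3 27.6 → max 143.7 km
Location 3: residuals Receiver 1 155.0, Receiver 2 166.1, Receiver 3 35.1 → max 166.1 km
Location 4: residuals Receiver 1 197.5, Receiver 2 196.7, Receiver 3 22.0 → max 197.5 km
Location 5: residuals Receiver 1 149.2, Receiver 2 155.7, Receiver 3 40.5 → max 155.7 km
Only Location 1 has all residuals ≈ 0.

Location 1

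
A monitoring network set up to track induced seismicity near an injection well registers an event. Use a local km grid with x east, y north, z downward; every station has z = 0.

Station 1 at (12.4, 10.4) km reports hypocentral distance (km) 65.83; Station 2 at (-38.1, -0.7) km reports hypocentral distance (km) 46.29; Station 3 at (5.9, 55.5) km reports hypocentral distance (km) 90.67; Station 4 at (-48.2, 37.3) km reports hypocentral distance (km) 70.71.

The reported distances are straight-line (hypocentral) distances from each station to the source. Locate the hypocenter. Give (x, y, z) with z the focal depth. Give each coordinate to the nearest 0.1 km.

Each station gives a sphere (x−x_i)² + (y−y_i)² + z² = d_i² (stations at z=0).
Subtracting the Station 1 sphere from Station 2 and Station 3: z² cancels, leaving linear equations in x and y:
-101.0 x − 22.2 y = 3381.00
-13.0 x + 90.2 y = -1034.32
Solving: x ≈ -30.004, y ≈ -15.791 km (keep extra digits for the depth step; rounded: -30.0, -15.8).
Then from the Station 1 sphere: z² = 65.83² − (x − 12.4)² − (y − 10.4)² with x = -30.004, y = -15.791, so z ≈ 43.006 ≈ 43.0 km.

x ≈ -30.0 km, y ≈ -15.8 km, depth ≈ 43.0 km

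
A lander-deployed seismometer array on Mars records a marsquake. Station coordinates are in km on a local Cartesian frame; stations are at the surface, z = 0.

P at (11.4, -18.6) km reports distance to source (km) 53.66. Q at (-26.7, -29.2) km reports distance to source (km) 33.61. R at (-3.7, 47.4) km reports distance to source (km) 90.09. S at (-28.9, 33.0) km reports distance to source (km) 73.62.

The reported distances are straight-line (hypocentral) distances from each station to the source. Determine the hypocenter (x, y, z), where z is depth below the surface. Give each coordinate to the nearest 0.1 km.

Each station gives a sphere (x−x_i)² + (y−y_i)² + z² = d_i² (stations at z=0).
Subtracting the P sphere from Q and R: z² cancels, leaving linear equations in x and y:
-76.2 x − 21.2 y = 2839.37
-30.2 x + 132.0 y = -3452.28
Solving: x ≈ -28.191, y ≈ -32.603 km (keep extra digits for the depth step; rounded: -28.2, -32.6).
Then from the P sphere: z² = 53.66² − (x − 11.4)² − (y + 18.6)² with x = -28.191, y = -32.603, so z ≈ 33.405 ≈ 33.4 km.

x ≈ -28.2 km, y ≈ -32.6 km, depth ≈ 33.4 km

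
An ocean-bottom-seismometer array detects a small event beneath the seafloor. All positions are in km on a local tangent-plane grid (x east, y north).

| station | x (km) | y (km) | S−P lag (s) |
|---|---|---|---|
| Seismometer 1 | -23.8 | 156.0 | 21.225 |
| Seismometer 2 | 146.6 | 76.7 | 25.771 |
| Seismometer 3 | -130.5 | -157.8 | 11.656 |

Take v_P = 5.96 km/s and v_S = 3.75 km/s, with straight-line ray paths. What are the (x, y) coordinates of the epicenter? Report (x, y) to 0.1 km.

-80.6 km east, -51.0 km north

Distance from S−P lag: d = Δt · v_P v_S / (v_P − v_S) = Δt · (5.96·3.75)/(5.96−3.75) ≈ 10.1131·Δt.
So d_Seismometer 1 = 214.65, d_Seismometer 2 = 260.63, d_Seismometer 3 = 117.88 km.
Circle about each station: (x + 23.8)² + (y − 156.0)² = 214.65²; (x − 146.6)² + (y − 76.7)² = 260.63²; (x + 130.5)² + (y + 157.8)² = 117.88².
Subtracting the Seismometer 1 equation from the Seismometer 2 and Seismometer 3 equations removes the quadratic terms:
340.8 x − 158.6 y = -19381.36
-213.4 x − 627.6 y = 49207.58
Solving the 2×2 system: x ≈ -80.6, y ≈ -51.0 km.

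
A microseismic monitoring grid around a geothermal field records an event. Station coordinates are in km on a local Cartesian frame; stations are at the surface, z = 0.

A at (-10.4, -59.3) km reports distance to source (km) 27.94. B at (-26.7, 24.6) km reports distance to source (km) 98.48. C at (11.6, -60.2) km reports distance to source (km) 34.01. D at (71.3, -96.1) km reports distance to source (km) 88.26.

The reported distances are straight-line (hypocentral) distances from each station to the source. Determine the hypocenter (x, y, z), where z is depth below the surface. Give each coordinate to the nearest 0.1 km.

(-8.3, -68.5, 26.3)

Each station gives a sphere (x−x_i)² + (y−y_i)² + z² = d_i² (stations at z=0).
Subtracting the A sphere from B and C: z² cancels, leaving linear equations in x and y:
-32.6 x + 167.8 y = -11224.27
44.0 x − 1.8 y = -242.09
Solving: x ≈ -8.304, y ≈ -68.504 km (keep extra digits for the depth step; rounded: -8.3, -68.5).
Then from the A sphere: z² = 27.94² − (x + 10.4)² − (y + 59.3)² with x = -8.304, y = -68.504, so z ≈ 26.297 ≈ 26.3 km.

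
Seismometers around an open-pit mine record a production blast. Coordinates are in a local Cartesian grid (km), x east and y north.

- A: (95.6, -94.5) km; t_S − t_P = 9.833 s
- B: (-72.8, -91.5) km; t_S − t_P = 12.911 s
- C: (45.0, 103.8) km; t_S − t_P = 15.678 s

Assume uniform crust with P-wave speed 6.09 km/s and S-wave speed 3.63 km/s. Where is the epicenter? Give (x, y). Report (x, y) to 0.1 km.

Distance from S−P lag: d = Δt · v_P v_S / (v_P − v_S) = Δt · (6.09·3.63)/(6.09−3.63) ≈ 8.9865·Δt.
So d_A = 88.36, d_B = 116.02, d_C = 140.89 km.
Circle about each station: (x − 95.6)² + (y + 94.5)² = 88.36²; (x + 72.8)² + (y + 91.5)² = 116.02²; (x − 45.0)² + (y − 103.8)² = 140.89².
Subtracting the A equation from the B and C equations removes the quadratic terms:
-336.8 x + 6.0 y = -10050.67
-101.2 x + 396.6 y = -17312.67
Solving the 2×2 system: x ≈ 29.2, y ≈ -36.2 km.

x ≈ 29.2 km, y ≈ -36.2 km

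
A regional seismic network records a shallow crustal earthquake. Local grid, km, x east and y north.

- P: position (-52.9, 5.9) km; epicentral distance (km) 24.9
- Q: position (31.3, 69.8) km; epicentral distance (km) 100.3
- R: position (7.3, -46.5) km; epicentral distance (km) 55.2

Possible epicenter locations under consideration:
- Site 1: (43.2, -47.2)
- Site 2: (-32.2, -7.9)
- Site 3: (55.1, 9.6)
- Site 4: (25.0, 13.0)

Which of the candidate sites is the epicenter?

For each candidate, compare |candidate − station| to the reported distance:
Site 1: residuals P 84.9, Q 17.3, R 19.3 → max 84.9 km
Site 2: residuals P 0.0, Q 0.0, R 0.0 → max 0.0 km
Site 3: residuals P 83.2, Q 35.6, R 18.5 → max 83.2 km
Site 4: residuals P 53.3, Q 43.2, R 6.9 → max 53.3 km
Only Site 2 has all residuals ≈ 0.

Site 2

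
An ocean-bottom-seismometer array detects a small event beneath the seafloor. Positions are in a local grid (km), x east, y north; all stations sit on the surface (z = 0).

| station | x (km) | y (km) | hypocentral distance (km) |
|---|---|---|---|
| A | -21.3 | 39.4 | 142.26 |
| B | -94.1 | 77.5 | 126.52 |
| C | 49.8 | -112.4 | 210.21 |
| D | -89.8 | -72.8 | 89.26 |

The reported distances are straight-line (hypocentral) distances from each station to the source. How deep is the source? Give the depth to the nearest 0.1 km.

63.7 km

Each station gives a sphere (x−x_i)² + (y−y_i)² + z² = d_i² (stations at z=0).
Subtracting the A sphere from B and C: z² cancels, leaving linear equations in x and y:
-145.6 x + 76.2 y = 17085.61
142.2 x − 303.6 y = -10842.59
Solving: x ≈ -130.692, y ≈ -25.500 km (keep extra digits for the depth step; rounded: -130.7, -25.5).
Then from the A sphere: z² = 142.26² − (x + 21.3)² − (y − 39.4)² with x = -130.692, y = -25.500, so z ≈ 63.713 ≈ 63.7 km.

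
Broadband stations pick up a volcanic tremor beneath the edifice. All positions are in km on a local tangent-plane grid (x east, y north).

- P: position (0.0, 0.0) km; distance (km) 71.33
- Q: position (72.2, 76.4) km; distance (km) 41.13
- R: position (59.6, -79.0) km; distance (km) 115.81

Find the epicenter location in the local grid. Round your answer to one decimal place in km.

Circle about each station: x² + y² = 71.33²; (x − 72.2)² + (y − 76.4)² = 41.13²; (x − 59.6)² + (y + 79.0)² = 115.81².
Subtracting pairs of circle equations eliminates x²+y² and gives linear equations (the radical axes):
144.4 x + 152.8 y = 14446.09
119.2 x − 158.0 y = 1469.17
Solving the 2×2 system: x ≈ 61.1, y ≈ 36.8 km.
Check against P (with the unrounded x, y): √(x²+y²) = 71.33 ≈ 71.33 km. ✓

61.1 km east, 36.8 km north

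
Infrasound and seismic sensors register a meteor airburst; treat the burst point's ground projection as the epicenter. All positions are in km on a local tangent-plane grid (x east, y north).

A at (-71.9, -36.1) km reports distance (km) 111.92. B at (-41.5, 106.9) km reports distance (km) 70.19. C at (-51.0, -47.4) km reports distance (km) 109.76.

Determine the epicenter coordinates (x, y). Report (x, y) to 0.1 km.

Circle about each station: (x + 71.9)² + (y + 36.1)² = 111.92²; (x + 41.5)² + (y − 106.9)² = 70.19²; (x + 51.0)² + (y + 47.4)² = 109.76².
Subtracting the A equation from the B and C equations removes the quadratic terms:
60.8 x + 286.0 y = 14276.49
41.8 x − 22.6 y = -1146.23
Solving the 2×2 system: x ≈ -0.4, y ≈ 50.0 km.
Check against A (with the unrounded x, y): √((x + 71.9)²+(y + 36.1)²) = 111.93 ≈ 111.92 km. ✓

x ≈ -0.4 km, y ≈ 50.0 km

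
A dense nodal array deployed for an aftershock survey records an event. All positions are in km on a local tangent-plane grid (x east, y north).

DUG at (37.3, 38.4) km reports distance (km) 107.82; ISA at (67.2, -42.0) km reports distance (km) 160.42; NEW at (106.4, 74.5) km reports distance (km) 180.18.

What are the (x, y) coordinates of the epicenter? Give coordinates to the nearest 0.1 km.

Circle about each station: (x − 37.3)² + (y − 38.4)² = 107.82²; (x − 67.2)² + (y + 42.0)² = 160.42²; (x − 106.4)² + (y − 74.5)² = 180.18².
Subtracting the DUG equation from the ISA and NEW equations removes the quadratic terms:
59.8 x − 160.8 y = -10695.43
138.2 x + 72.2 y = -6834.32
Solving the 2×2 system: x ≈ -70.5, y ≈ 40.3 km.

-70.5 km east, 40.3 km north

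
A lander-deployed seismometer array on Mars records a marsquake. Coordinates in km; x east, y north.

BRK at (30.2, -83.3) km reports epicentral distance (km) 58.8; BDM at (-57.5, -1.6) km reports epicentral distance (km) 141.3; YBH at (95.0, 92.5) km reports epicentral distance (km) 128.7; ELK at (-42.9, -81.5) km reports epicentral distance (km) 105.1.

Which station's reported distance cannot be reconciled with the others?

Solve using three stations at a time. Using BRK, YBH, ELK (subtract circle equations pairwise → linear system) gives (x, y) ≈ (46.9, -26.9).
Distances from that point to each station vs reported:
  BRK: calculated 58.8 vs reported 58.8 → residual 0.0 km
  BDM: calculated 107.4 vs reported 141.3 → residual 33.9 km
  YBH: calculated 128.7 vs reported 128.7 → residual 0.0 km
  ELK: calculated 105.1 vs reported 105.1 → residual 0.0 km
BRK, YBH, ELK are mutually consistent (residuals ≈ 0); BDM is off by 33.9 km.

BDM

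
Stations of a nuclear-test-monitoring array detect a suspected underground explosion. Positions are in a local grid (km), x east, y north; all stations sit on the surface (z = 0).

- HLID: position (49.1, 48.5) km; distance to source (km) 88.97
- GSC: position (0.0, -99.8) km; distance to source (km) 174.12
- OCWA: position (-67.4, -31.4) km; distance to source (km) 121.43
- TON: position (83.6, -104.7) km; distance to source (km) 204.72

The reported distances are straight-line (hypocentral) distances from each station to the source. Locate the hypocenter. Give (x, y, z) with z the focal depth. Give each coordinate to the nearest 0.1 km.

x ≈ -17.8 km, y ≈ 63.9 km, depth ≈ 56.6 km

Each station gives a sphere (x−x_i)² + (y−y_i)² + z² = d_i² (stations at z=0).
Subtracting the HLID sphere from GSC and OCWA: z² cancels, leaving linear equations in x and y:
-98.2 x − 296.6 y = -17205.13
-233.0 x − 159.8 y = -6063.92
Solving: x ≈ -17.800, y ≈ 63.901 km (keep extra digits for the depth step; rounded: -17.8, 63.9).
Then from the HLID sphere: z² = 88.97² − (x − 49.1)² − (y − 48.5)² with x = -17.800, y = 63.901, so z ≈ 56.594 ≈ 56.6 km.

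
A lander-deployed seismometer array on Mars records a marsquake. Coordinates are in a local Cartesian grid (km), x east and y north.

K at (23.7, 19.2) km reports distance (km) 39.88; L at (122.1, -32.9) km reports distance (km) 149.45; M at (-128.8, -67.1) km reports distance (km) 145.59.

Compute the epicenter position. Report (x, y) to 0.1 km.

x ≈ -15.8 km, y ≈ 24.7 km

Circle about each station: (x − 23.7)² + (y − 19.2)² = 39.88²; (x − 122.1)² + (y + 32.9)² = 149.45²; (x + 128.8)² + (y + 67.1)² = 145.59².
Subtracting pairs of circle equations eliminates x²+y² and gives linear equations (the radical axes):
196.8 x − 104.2 y = -5684.40
-305.0 x − 172.6 y = 555.49
Solving the 2×2 system: x ≈ -15.8, y ≈ 24.7 km.
Check against K (with the unrounded x, y): √((x − 23.7)²+(y − 19.2)²) = 39.88 ≈ 39.88 km. ✓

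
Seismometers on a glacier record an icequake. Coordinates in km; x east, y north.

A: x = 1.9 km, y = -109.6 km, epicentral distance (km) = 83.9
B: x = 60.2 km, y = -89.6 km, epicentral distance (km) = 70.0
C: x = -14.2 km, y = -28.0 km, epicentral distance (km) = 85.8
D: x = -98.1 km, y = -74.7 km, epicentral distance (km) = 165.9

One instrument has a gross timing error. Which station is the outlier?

B

Solve using three stations at a time. Using A, C, D (subtract circle equations pairwise → linear system) gives (x, y) ≈ (66.8, -56.4).
Distances from that point to each station vs reported:
  A: calculated 83.9 vs reported 83.9 → residual 0.0 km
  B: calculated 33.9 vs reported 70.0 → residual 36.1 km
  C: calculated 85.8 vs reported 85.8 → residual 0.0 km
  D: calculated 165.9 vs reported 165.9 → residual 0.0 km
A, C, D are mutually consistent (residuals ≈ 0); B is off by 36.1 km.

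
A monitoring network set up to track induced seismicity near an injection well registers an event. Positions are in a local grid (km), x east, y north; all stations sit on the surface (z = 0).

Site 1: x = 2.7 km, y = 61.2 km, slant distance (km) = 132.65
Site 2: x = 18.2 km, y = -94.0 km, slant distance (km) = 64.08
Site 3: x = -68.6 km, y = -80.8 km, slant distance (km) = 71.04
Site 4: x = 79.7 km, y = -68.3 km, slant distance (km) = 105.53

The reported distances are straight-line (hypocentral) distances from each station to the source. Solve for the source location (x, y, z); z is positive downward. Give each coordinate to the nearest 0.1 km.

Each station gives a sphere (x−x_i)² + (y−y_i)² + z² = d_i² (stations at z=0).
Subtracting the Site 1 sphere from Site 2 and Site 3: z² cancels, leaving linear equations in x and y:
31.0 x − 310.4 y = 18904.29
-142.6 x − 284.0 y = 20031.21
Solving: x ≈ -15.996, y ≈ -62.501 km (keep extra digits for the depth step; rounded: -16.0, -62.5).
Then from the Site 1 sphere: z² = 132.65² − (x − 2.7)² − (y − 61.2)² with x = -15.996, y = -62.501, so z ≈ 44.097 ≈ 44.1 km.

(-16.0, -62.5, 44.1)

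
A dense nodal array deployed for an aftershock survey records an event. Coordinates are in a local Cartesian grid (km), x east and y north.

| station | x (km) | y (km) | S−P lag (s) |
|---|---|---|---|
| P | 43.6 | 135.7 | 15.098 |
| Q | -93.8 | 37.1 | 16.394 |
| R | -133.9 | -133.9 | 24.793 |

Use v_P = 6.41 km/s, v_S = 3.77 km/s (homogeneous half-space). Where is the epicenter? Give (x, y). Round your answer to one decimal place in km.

51.0 km east, -2.3 km north

Distance from S−P lag: d = Δt · v_P v_S / (v_P − v_S) = Δt · (6.41·3.77)/(6.41−3.77) ≈ 9.1537·Δt.
So d_P = 138.20, d_Q = 150.07, d_R = 226.95 km.
Circle about each station: (x − 43.6)² + (y − 135.7)² = 138.20²; (x + 93.8)² + (y − 37.1)² = 150.07²; (x + 133.9)² + (y + 133.9)² = 226.95².
Subtracting pairs of circle equations eliminates x²+y² and gives linear equations (the radical axes):
-274.8 x − 197.2 y = -13562.36
-355.0 x − 539.2 y = -16864.09
Solving the 2×2 system: x ≈ 51.0, y ≈ -2.3 km.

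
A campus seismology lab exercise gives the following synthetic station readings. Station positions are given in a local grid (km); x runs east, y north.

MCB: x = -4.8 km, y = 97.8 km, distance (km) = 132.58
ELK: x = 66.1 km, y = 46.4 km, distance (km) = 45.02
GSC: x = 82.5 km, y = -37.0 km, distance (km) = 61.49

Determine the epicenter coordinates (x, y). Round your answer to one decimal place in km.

x ≈ 103.2 km, y ≈ 20.9 km

Circle about each station: (x + 4.8)² + (y − 97.8)² = 132.58²; (x − 66.1)² + (y − 46.4)² = 45.02²; (x − 82.5)² + (y + 37.0)² = 61.49².
Subtracting the MCB equation from the ELK and GSC equations removes the quadratic terms:
141.8 x − 102.8 y = 12484.95
174.6 x − 269.6 y = 12383.81
Solving the 2×2 system: x ≈ 103.2, y ≈ 20.9 km.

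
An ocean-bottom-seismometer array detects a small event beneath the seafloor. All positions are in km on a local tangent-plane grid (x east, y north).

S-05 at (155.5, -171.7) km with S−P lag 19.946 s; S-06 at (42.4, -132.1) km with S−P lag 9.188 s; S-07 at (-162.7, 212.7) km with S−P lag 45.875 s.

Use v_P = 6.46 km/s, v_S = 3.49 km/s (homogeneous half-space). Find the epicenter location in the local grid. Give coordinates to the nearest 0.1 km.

Distance from S−P lag: d = Δt · v_P v_S / (v_P − v_S) = Δt · (6.46·3.49)/(6.46−3.49) ≈ 7.5910·Δt.
So d_S-05 = 151.41, d_S-06 = 69.75, d_S-07 = 348.24 km.
Circle about each station: (x − 155.5)² + (y + 171.7)² = 151.41²; (x − 42.4)² + (y + 132.1)² = 69.75²; (x + 162.7)² + (y − 212.7)² = 348.24².
Subtracting the S-05 equation from the S-06 and S-07 equations removes the quadratic terms:
-226.2 x + 79.2 y = -16353.04
-636.4 x + 768.8 y = -80294.67
Solving the 2×2 system: x ≈ 50.3, y ≈ -62.8 km.

x ≈ 50.3 km, y ≈ -62.8 km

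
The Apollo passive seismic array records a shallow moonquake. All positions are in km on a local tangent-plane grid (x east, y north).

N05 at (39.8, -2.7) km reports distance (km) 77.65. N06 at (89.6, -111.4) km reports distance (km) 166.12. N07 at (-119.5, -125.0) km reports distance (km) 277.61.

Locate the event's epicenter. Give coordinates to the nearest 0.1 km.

Circle about each station: (x − 39.8)² + (y + 2.7)² = 77.65²; (x − 89.6)² + (y + 111.4)² = 166.12²; (x + 119.5)² + (y + 125.0)² = 277.61².
Subtracting the N05 equation from the N06 and N07 equations removes the quadratic terms:
99.6 x − 217.4 y = -2719.54
-318.6 x − 244.6 y = -42723.87
Solving the 2×2 system: x ≈ 92.1, y ≈ 54.7 km.
Check against N05 (with the unrounded x, y): √((x − 39.8)²+(y + 2.7)²) = 77.66 ≈ 77.65 km. ✓

x ≈ 92.1 km, y ≈ 54.7 km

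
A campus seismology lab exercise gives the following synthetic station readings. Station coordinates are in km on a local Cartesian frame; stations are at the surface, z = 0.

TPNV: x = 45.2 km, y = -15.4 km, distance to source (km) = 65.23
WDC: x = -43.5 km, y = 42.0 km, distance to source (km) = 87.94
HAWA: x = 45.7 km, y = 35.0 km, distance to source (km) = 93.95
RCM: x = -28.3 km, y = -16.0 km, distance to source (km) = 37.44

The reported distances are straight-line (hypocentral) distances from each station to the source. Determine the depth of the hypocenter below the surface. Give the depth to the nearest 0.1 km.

z ≈ 27.1 km

Each station gives a sphere (x−x_i)² + (y−y_i)² + z² = d_i² (stations at z=0).
Subtracting the TPNV sphere from WDC and HAWA: z² cancels, leaving linear equations in x and y:
-177.4 x + 114.8 y = -2102.44
1.0 x + 100.8 y = -3538.36
Solving: x ≈ -10.795, y ≈ -34.996 km (keep extra digits for the depth step; rounded: -10.8, -35.0).
Then from the TPNV sphere: z² = 65.23² − (x − 45.2)² − (y + 15.4)² with x = -10.795, y = -34.996, so z ≈ 27.120 ≈ 27.1 km.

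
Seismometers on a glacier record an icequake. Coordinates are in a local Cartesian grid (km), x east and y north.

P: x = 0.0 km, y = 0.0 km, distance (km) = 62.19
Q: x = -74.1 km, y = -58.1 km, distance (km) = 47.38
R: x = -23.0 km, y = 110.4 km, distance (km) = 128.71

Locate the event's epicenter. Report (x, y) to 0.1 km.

Circle about each station: x² + y² = 62.19²; (x + 74.1)² + (y + 58.1)² = 47.38²; (x + 23.0)² + (y − 110.4)² = 128.71².
Subtracting the P equation from the Q and R equations removes the quadratic terms:
-148.2 x − 116.2 y = 10489.15
-46.0 x + 220.8 y = 18.49
Solving the 2×2 system: x ≈ -60.9, y ≈ -12.6 km.
Check against P (with the unrounded x, y): √(x²+y²) = 62.19 ≈ 62.19 km. ✓

-60.9 km east, -12.6 km north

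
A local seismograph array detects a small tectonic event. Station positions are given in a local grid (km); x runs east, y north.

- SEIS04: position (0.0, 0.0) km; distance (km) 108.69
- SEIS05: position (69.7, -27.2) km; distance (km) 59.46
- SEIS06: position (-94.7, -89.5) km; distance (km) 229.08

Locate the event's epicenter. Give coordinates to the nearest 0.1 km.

(107.0, 19.1)

Circle about each station: x² + y² = 108.69²; (x − 69.7)² + (y + 27.2)² = 59.46²; (x + 94.7)² + (y + 89.5)² = 229.08².
Subtracting the SEIS04 equation from the SEIS05 and SEIS06 equations removes the quadratic terms:
139.4 x − 54.4 y = 13875.95
-189.4 x − 179.0 y = -23685.79
Solving the 2×2 system: x ≈ 107.0, y ≈ 19.1 km.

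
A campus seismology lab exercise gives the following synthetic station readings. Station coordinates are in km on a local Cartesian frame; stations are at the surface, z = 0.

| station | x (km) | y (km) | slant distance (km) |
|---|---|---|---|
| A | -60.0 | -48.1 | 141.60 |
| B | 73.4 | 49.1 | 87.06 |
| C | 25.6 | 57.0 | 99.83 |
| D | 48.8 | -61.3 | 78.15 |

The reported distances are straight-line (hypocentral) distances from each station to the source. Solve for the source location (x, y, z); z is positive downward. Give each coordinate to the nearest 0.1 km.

x ≈ 63.5 km, y ≈ -13.3 km, depth ≈ 59.9 km

Each station gives a sphere (x−x_i)² + (y−y_i)² + z² = d_i² (stations at z=0).
Subtracting the A sphere from B and C: z² cancels, leaving linear equations in x and y:
266.8 x + 194.4 y = 14355.88
171.2 x + 210.2 y = 8075.28
Solving: x ≈ 63.498, y ≈ -13.300 km (keep extra digits for the depth step; rounded: 63.5, -13.3).
Then from the A sphere: z² = 141.60² − (x + 60.0)² − (y + 48.1)² with x = 63.498, y = -13.300, so z ≈ 59.898 ≈ 59.9 km.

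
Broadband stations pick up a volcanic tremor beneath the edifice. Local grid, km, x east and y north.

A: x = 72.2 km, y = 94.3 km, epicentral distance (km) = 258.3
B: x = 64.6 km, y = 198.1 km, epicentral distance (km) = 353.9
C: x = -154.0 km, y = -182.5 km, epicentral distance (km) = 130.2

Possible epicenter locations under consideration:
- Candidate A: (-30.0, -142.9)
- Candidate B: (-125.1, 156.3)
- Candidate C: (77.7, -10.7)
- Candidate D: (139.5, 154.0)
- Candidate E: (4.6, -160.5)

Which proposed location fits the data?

For each candidate, compare |candidate − station| to the reported distance:
Candidate A: residuals A 0.0, B 0.0, C 0.0 → max 0.0 km
Candidate B: residuals A 51.5, B 159.6, C 209.8 → max 209.8 km
Candidate C: residuals A 153.2, B 144.7, C 158.2 → max 158.2 km
Candidate D: residuals A 168.3, B 267.0, C 316.3 → max 316.3 km
Candidate E: residuals A 5.3, B 9.7, C 29.9 → max 29.9 km
Only Candidate A has all residuals ≈ 0.

Candidate A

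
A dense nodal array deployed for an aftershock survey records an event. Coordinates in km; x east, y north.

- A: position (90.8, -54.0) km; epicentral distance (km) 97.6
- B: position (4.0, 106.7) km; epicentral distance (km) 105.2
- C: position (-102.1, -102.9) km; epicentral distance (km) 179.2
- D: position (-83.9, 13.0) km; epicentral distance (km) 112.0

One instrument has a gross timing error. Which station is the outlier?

B

Solve using three stations at a time. Using A, C, D (subtract circle equations pairwise → linear system) gives (x, y) ≈ (27.8, 20.5).
Distances from that point to each station vs reported:
  A: calculated 97.6 vs reported 97.6 → residual 0.0 km
  B: calculated 89.4 vs reported 105.2 → residual 15.8 km
  C: calculated 179.2 vs reported 179.2 → residual 0.0 km
  D: calculated 112.0 vs reported 112.0 → residual 0.0 km
A, C, D are mutually consistent (residuals ≈ 0); B is off by 15.8 km.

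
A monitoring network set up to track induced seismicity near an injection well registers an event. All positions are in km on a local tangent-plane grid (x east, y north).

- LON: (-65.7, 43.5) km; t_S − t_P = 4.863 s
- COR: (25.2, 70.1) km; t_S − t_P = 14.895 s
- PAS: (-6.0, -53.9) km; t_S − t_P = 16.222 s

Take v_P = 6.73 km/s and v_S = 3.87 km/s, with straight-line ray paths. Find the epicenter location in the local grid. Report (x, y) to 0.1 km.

x ≈ -109.2 km, y ≈ 51.8 km

Distance from S−P lag: d = Δt · v_P v_S / (v_P − v_S) = Δt · (6.73·3.87)/(6.73−3.87) ≈ 9.1067·Δt.
So d_LON = 44.29, d_COR = 135.64, d_PAS = 147.73 km.
Circle about each station: (x + 65.7)² + (y − 43.5)² = 44.29²; (x − 25.2)² + (y − 70.1)² = 135.64²; (x + 6.0)² + (y + 53.9)² = 147.73².
Subtracting the LON equation from the COR and PAS equations removes the quadratic terms:
181.8 x + 53.2 y = -17096.30
119.4 x − 194.8 y = -23130.08
Solving the 2×2 system: x ≈ -109.2, y ≈ 51.8 km.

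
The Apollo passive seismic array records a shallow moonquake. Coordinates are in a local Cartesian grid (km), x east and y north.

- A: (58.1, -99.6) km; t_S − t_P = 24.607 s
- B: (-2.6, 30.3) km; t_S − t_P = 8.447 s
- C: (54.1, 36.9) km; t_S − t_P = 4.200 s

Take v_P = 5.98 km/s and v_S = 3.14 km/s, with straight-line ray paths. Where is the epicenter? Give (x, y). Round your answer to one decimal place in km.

43.1 km east, 62.4 km north

Distance from S−P lag: d = Δt · v_P v_S / (v_P − v_S) = Δt · (5.98·3.14)/(5.98−3.14) ≈ 6.6117·Δt.
So d_A = 162.69, d_B = 55.85, d_C = 27.77 km.
Circle about each station: (x − 58.1)² + (y + 99.6)² = 162.69²; (x + 2.6)² + (y − 30.3)² = 55.85²; (x − 54.1)² + (y − 36.9)² = 27.77².
Subtracting pairs of circle equations eliminates x²+y² and gives linear equations (the radical axes):
-121.4 x + 259.8 y = 10977.89
-8.0 x + 273.0 y = 16689.51
Solving the 2×2 system: x ≈ 43.1, y ≈ 62.4 km.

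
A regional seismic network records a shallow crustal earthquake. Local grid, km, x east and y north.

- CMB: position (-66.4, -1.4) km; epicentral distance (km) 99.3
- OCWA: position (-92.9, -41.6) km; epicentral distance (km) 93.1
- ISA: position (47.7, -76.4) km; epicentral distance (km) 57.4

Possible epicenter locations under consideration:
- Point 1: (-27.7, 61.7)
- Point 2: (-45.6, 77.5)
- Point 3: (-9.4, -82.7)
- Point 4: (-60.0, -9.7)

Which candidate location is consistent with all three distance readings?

Point 3

For each candidate, compare |candidate − station| to the reported distance:
Point 1: residuals CMB 25.3, OCWA 29.1, ISA 99.9 → max 99.9 km
Point 2: residuals CMB 17.7, OCWA 35.0, ISA 122.6 → max 122.6 km
Point 3: residuals CMB 0.0, OCWA 0.0, ISA 0.0 → max 0.0 km
Point 4: residuals CMB 88.8, OCWA 47.3, ISA 69.3 → max 88.8 km
Only Point 3 has all residuals ≈ 0.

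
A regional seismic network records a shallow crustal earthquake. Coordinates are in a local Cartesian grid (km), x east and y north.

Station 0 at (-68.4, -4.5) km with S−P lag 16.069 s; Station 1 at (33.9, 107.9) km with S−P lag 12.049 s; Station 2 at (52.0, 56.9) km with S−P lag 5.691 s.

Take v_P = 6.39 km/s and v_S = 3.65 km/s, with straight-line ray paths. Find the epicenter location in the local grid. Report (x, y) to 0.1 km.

Distance from S−P lag: d = Δt · v_P v_S / (v_P − v_S) = Δt · (6.39·3.65)/(6.39−3.65) ≈ 8.5122·Δt.
So d_Station 0 = 136.78, d_Station 1 = 102.56, d_Station 2 = 48.44 km.
Circle about each station: (x + 68.4)² + (y + 4.5)² = 136.78²; (x − 33.9)² + (y − 107.9)² = 102.56²; (x − 52.0)² + (y − 56.9)² = 48.44².
Subtracting the Station 0 equation from the Station 1 and Station 2 equations removes the quadratic terms:
204.6 x + 224.8 y = 16283.02
240.8 x + 122.8 y = 17605.13
Solving the 2×2 system: x ≈ 67.5, y ≈ 11.0 km.

(67.5, 11.0)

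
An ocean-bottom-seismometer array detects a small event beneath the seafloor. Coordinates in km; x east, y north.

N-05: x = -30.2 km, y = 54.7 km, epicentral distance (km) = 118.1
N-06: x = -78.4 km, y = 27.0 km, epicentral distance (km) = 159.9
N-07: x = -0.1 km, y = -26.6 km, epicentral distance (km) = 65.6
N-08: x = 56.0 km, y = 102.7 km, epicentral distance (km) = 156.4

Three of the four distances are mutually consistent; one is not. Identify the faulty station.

Solve using three stations at a time. Using N-06, N-07, N-08 (subtract circle equations pairwise → linear system) gives (x, y) ≈ (59.7, -53.7).
Distances from that point to each station vs reported:
  N-05: calculated 140.8 vs reported 118.1 → residual 22.7 km
  N-06: calculated 159.9 vs reported 159.9 → residual 0.0 km
  N-07: calculated 65.6 vs reported 65.6 → residual 0.0 km
  N-08: calculated 156.4 vs reported 156.4 → residual 0.0 km
N-06, N-07, N-08 are mutually consistent (residuals ≈ 0); N-05 is off by 22.7 km.

N-05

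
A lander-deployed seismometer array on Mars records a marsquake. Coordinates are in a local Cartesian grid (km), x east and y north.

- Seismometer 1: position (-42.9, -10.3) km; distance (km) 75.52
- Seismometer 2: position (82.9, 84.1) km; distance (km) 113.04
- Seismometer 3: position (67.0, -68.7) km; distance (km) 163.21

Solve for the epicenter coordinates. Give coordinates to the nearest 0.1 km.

(-28.3, 63.8)

Circle about each station: (x + 42.9)² + (y + 10.3)² = 75.52²; (x − 82.9)² + (y − 84.1)² = 113.04²; (x − 67.0)² + (y + 68.7)² = 163.21².
Subtracting the Seismometer 1 equation from the Seismometer 2 and Seismometer 3 equations removes the quadratic terms:
251.6 x + 188.8 y = 4923.95
219.8 x − 116.8 y = -13672.04
Solving the 2×2 system: x ≈ -28.3, y ≈ 63.8 km.
Check against Seismometer 1 (with the unrounded x, y): √((x + 42.9)²+(y + 10.3)²) = 75.52 ≈ 75.52 km. ✓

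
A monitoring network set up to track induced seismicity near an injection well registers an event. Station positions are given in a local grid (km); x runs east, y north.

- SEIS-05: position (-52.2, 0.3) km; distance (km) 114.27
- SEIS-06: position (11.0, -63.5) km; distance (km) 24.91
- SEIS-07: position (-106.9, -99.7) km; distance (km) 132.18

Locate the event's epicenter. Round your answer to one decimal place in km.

24.4 km east, -84.5 km north

Circle about each station: (x + 52.2)² + (y − 0.3)² = 114.27²; (x − 11.0)² + (y + 63.5)² = 24.91²; (x + 106.9)² + (y + 99.7)² = 132.18².
Subtracting pairs of circle equations eliminates x²+y² and gives linear equations (the radical axes):
126.4 x − 127.6 y = 13865.44
-109.4 x − 200.0 y = 14228.85
Solving the 2×2 system: x ≈ 24.4, y ≈ -84.5 km.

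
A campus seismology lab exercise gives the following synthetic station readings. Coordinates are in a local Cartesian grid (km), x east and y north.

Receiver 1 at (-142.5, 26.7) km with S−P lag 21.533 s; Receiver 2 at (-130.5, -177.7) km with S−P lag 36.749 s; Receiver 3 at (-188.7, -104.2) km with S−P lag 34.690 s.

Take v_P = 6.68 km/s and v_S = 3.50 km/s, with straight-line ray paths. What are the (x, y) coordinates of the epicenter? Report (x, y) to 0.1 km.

Distance from S−P lag: d = Δt · v_P v_S / (v_P − v_S) = Δt · (6.68·3.50)/(6.68−3.50) ≈ 7.3522·Δt.
So d_Receiver 1 = 158.31, d_Receiver 2 = 270.19, d_Receiver 3 = 255.05 km.
Circle about each station: (x + 142.5)² + (y − 26.7)² = 158.31²; (x + 130.5)² + (y + 177.7)² = 270.19²; (x + 188.7)² + (y + 104.2)² = 255.05².
Subtracting the Receiver 1 equation from the Receiver 2 and Receiver 3 equations removes the quadratic terms:
24.0 x − 408.8 y = -20352.18
-92.4 x − 261.8 y = -14542.26
Solving the 2×2 system: x ≈ 14.0, y ≈ 50.6 km.

14.0 km east, 50.6 km north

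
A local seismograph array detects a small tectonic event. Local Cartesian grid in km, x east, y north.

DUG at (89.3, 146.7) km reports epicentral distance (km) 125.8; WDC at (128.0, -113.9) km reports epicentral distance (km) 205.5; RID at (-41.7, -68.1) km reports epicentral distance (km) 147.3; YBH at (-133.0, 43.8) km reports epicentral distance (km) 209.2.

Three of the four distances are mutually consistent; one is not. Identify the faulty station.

Solve using three stations at a time. Using DUG, RID, YBH (subtract circle equations pairwise → linear system) gives (x, y) ≈ (75.0, 21.7).
Distances from that point to each station vs reported:
  DUG: calculated 125.8 vs reported 125.8 → residual 0.0 km
  WDC: calculated 145.6 vs reported 205.5 → residual 59.9 km
  RID: calculated 147.3 vs reported 147.3 → residual 0.0 km
  YBH: calculated 209.2 vs reported 209.2 → residual 0.0 km
DUG, RID, YBH are mutually consistent (residuals ≈ 0); WDC is off by 59.9 km.

WDC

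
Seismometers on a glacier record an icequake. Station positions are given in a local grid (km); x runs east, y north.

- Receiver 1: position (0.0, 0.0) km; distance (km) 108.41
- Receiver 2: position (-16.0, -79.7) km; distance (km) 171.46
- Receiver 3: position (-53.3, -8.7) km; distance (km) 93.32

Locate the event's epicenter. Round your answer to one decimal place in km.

(-69.5, 83.2)

Circle about each station: x² + y² = 108.41²; (x + 16.0)² + (y + 79.7)² = 171.46²; (x + 53.3)² + (y + 8.7)² = 93.32².
Subtracting the Receiver 1 equation from the Receiver 2 and Receiver 3 equations removes the quadratic terms:
-32.0 x − 159.4 y = -11037.71
-106.6 x − 17.4 y = 5960.69
Solving the 2×2 system: x ≈ -69.5, y ≈ 83.2 km.
Check against Receiver 1 (with the unrounded x, y): √(x²+y²) = 108.40 ≈ 108.41 km. ✓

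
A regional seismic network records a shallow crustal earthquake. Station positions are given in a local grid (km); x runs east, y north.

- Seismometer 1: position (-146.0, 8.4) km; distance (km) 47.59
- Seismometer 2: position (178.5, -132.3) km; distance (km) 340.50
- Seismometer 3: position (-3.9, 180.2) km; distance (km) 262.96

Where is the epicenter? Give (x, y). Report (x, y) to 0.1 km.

-149.0 km east, -39.1 km north

Circle about each station: (x + 146.0)² + (y − 8.4)² = 47.59²; (x − 178.5)² + (y + 132.3)² = 340.50²; (x + 3.9)² + (y − 180.2)² = 262.96².
Subtracting pairs of circle equations eliminates x²+y² and gives linear equations (the radical axes):
649.0 x − 281.4 y = -85696.46
284.2 x + 343.6 y = -55782.46
Solving the 2×2 system: x ≈ -149.0, y ≈ -39.1 km.
Check against Seismometer 1 (with the unrounded x, y): √((x + 146.0)²+(y − 8.4)²) = 47.60 ≈ 47.59 km. ✓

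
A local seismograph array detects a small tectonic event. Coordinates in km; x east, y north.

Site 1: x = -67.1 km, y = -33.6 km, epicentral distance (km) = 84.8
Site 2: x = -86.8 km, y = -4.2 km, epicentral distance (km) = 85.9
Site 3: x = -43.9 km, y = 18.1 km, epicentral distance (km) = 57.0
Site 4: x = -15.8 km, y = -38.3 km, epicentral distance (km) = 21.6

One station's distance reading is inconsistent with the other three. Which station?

Site 1

Solve using three stations at a time. Using Site 2, Site 3, Site 4 (subtract circle equations pairwise → linear system) gives (x, y) ≈ (-2.6, -21.2).
Distances from that point to each station vs reported:
  Site 1: calculated 65.7 vs reported 84.8 → residual 19.1 km
  Site 2: calculated 85.9 vs reported 85.9 → residual 0.0 km
  Site 3: calculated 57.0 vs reported 57.0 → residual 0.0 km
  Site 4: calculated 21.6 vs reported 21.6 → residual 0.0 km
Site 2, Site 3, Site 4 are mutually consistent (residuals ≈ 0); Site 1 is off by 19.1 km.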